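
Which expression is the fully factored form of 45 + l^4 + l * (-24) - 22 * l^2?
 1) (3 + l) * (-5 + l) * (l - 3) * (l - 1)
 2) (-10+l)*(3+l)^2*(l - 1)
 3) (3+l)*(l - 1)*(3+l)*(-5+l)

We need to factor 45 + l^4 + l * (-24) - 22 * l^2.
The factored form is (3+l)*(l - 1)*(3+l)*(-5+l).
3) (3+l)*(l - 1)*(3+l)*(-5+l)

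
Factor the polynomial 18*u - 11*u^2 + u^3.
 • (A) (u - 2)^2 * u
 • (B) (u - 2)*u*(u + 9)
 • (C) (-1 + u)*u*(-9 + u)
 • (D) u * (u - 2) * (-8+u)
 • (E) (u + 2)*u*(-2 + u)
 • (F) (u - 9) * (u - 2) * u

We need to factor 18*u - 11*u^2 + u^3.
The factored form is (u - 9) * (u - 2) * u.
F) (u - 9) * (u - 2) * u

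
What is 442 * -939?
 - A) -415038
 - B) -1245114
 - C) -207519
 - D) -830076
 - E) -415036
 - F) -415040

442 * -939 = -415038
A) -415038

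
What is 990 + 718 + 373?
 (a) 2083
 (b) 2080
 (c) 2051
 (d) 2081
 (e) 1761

First: 990 + 718 = 1708
Then: 1708 + 373 = 2081
d) 2081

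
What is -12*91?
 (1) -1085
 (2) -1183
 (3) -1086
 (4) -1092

-12 * 91 = -1092
4) -1092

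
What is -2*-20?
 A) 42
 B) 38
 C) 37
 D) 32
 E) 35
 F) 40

-2 * -20 = 40
F) 40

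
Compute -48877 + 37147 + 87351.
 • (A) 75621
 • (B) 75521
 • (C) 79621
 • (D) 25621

First: -48877 + 37147 = -11730
Then: -11730 + 87351 = 75621
A) 75621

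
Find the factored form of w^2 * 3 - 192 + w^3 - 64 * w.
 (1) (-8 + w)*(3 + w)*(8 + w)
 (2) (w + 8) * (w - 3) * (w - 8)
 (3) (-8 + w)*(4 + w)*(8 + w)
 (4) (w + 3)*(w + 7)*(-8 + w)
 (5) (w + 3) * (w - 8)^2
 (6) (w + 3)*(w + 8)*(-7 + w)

We need to factor w^2 * 3 - 192 + w^3 - 64 * w.
The factored form is (-8 + w)*(3 + w)*(8 + w).
1) (-8 + w)*(3 + w)*(8 + w)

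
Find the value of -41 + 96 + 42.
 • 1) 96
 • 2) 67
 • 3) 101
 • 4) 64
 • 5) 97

First: -41 + 96 = 55
Then: 55 + 42 = 97
5) 97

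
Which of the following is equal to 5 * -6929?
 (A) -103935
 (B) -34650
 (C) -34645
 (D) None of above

5 * -6929 = -34645
C) -34645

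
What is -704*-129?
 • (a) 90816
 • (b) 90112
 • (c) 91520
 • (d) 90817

-704 * -129 = 90816
a) 90816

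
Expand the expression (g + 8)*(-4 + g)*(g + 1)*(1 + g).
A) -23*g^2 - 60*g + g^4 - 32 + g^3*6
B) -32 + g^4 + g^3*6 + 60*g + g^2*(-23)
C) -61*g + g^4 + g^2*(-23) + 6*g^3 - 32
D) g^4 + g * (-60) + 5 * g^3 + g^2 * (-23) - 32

Expanding (g + 8)*(-4 + g)*(g + 1)*(1 + g):
= -23*g^2 - 60*g + g^4 - 32 + g^3*6
A) -23*g^2 - 60*g + g^4 - 32 + g^3*6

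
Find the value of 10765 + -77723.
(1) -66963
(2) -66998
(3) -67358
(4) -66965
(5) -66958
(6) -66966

10765 + -77723 = -66958
5) -66958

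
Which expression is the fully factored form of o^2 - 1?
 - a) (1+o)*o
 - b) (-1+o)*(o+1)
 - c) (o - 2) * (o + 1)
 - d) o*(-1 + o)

We need to factor o^2 - 1.
The factored form is (-1+o)*(o+1).
b) (-1+o)*(o+1)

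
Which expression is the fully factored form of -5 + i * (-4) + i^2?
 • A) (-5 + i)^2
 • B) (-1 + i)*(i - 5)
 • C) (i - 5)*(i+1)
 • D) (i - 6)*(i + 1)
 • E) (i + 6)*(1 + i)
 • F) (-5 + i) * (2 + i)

We need to factor -5 + i * (-4) + i^2.
The factored form is (i - 5)*(i+1).
C) (i - 5)*(i+1)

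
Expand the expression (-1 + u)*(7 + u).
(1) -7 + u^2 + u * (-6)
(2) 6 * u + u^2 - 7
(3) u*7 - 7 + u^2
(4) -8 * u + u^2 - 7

Expanding (-1 + u)*(7 + u):
= 6 * u + u^2 - 7
2) 6 * u + u^2 - 7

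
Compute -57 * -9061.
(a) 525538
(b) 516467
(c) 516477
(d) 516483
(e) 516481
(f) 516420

-57 * -9061 = 516477
c) 516477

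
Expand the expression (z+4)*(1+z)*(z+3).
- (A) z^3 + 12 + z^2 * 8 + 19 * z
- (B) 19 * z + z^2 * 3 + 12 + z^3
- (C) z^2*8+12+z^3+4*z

Expanding (z+4)*(1+z)*(z+3):
= z^3 + 12 + z^2 * 8 + 19 * z
A) z^3 + 12 + z^2 * 8 + 19 * z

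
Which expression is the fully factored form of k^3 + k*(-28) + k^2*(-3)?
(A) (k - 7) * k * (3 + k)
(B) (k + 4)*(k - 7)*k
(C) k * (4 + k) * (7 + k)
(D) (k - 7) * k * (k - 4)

We need to factor k^3 + k*(-28) + k^2*(-3).
The factored form is (k + 4)*(k - 7)*k.
B) (k + 4)*(k - 7)*k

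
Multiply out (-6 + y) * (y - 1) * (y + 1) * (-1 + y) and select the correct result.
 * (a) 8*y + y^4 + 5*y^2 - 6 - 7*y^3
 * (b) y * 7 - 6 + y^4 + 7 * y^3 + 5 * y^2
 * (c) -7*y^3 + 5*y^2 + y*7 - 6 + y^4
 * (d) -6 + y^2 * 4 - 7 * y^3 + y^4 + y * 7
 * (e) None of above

Expanding (-6 + y) * (y - 1) * (y + 1) * (-1 + y):
= -7*y^3 + 5*y^2 + y*7 - 6 + y^4
c) -7*y^3 + 5*y^2 + y*7 - 6 + y^4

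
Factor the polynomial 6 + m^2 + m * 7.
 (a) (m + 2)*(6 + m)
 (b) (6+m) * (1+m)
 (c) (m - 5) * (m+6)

We need to factor 6 + m^2 + m * 7.
The factored form is (6+m) * (1+m).
b) (6+m) * (1+m)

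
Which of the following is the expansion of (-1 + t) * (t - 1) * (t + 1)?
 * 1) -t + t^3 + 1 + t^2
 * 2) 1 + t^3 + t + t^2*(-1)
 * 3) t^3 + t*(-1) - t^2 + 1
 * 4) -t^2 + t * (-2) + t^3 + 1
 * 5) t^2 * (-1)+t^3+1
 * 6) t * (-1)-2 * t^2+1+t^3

Expanding (-1 + t) * (t - 1) * (t + 1):
= t^3 + t*(-1) - t^2 + 1
3) t^3 + t*(-1) - t^2 + 1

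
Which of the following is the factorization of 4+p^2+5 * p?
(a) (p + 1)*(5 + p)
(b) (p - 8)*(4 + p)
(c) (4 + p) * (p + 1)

We need to factor 4+p^2+5 * p.
The factored form is (4 + p) * (p + 1).
c) (4 + p) * (p + 1)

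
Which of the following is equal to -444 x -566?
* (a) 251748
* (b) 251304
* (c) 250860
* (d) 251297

-444 * -566 = 251304
b) 251304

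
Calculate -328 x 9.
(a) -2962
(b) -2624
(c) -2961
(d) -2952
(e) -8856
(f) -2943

-328 * 9 = -2952
d) -2952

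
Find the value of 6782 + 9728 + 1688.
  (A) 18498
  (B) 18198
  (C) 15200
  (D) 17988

First: 6782 + 9728 = 16510
Then: 16510 + 1688 = 18198
B) 18198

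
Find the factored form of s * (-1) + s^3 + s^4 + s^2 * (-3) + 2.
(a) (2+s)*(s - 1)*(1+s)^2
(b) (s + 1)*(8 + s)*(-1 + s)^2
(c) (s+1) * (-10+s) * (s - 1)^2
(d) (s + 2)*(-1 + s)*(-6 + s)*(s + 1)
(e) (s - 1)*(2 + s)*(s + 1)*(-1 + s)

We need to factor s * (-1) + s^3 + s^4 + s^2 * (-3) + 2.
The factored form is (s - 1)*(2 + s)*(s + 1)*(-1 + s).
e) (s - 1)*(2 + s)*(s + 1)*(-1 + s)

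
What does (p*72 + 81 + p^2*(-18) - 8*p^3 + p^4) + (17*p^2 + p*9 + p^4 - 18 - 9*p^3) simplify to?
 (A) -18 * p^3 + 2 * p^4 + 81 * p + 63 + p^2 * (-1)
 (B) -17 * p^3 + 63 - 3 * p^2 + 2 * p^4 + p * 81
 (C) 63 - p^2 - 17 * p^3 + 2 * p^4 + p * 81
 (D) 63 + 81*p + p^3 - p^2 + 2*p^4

Adding the polynomials and combining like terms:
(p*72 + 81 + p^2*(-18) - 8*p^3 + p^4) + (17*p^2 + p*9 + p^4 - 18 - 9*p^3)
= 63 - p^2 - 17 * p^3 + 2 * p^4 + p * 81
C) 63 - p^2 - 17 * p^3 + 2 * p^4 + p * 81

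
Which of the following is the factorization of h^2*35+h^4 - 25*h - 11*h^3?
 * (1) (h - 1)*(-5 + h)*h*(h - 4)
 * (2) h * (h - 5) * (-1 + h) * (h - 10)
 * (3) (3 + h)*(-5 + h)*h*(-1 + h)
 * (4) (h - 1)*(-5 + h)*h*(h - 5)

We need to factor h^2*35+h^4 - 25*h - 11*h^3.
The factored form is (h - 1)*(-5 + h)*h*(h - 5).
4) (h - 1)*(-5 + h)*h*(h - 5)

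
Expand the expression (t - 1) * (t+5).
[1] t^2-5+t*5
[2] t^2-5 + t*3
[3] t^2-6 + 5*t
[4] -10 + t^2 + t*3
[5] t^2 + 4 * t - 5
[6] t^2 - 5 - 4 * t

Expanding (t - 1) * (t+5):
= t^2 + 4 * t - 5
5) t^2 + 4 * t - 5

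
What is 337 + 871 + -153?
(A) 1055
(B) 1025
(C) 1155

First: 337 + 871 = 1208
Then: 1208 + -153 = 1055
A) 1055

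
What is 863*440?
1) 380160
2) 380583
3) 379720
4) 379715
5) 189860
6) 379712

863 * 440 = 379720
3) 379720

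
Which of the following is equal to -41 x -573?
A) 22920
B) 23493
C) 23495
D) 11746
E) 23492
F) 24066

-41 * -573 = 23493
B) 23493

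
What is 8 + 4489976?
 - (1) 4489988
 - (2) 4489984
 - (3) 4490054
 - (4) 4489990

8 + 4489976 = 4489984
2) 4489984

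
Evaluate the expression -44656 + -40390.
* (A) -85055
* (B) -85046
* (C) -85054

-44656 + -40390 = -85046
B) -85046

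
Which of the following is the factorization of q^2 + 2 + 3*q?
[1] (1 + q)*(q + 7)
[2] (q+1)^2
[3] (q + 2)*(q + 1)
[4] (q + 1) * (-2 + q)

We need to factor q^2 + 2 + 3*q.
The factored form is (q + 2)*(q + 1).
3) (q + 2)*(q + 1)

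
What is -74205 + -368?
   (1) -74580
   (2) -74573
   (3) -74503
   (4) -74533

-74205 + -368 = -74573
2) -74573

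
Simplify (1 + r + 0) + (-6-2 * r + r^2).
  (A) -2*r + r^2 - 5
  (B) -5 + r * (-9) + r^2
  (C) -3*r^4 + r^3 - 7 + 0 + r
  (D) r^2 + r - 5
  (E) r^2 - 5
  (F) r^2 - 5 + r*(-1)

Adding the polynomials and combining like terms:
(1 + r + 0) + (-6 - 2*r + r^2)
= r^2 - 5 + r*(-1)
F) r^2 - 5 + r*(-1)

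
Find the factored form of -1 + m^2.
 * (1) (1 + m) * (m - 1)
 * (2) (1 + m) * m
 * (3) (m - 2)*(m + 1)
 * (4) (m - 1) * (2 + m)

We need to factor -1 + m^2.
The factored form is (1 + m) * (m - 1).
1) (1 + m) * (m - 1)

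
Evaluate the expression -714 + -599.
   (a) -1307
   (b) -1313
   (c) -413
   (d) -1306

-714 + -599 = -1313
b) -1313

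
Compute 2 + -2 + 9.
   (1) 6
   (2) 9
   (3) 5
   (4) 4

First: 2 + -2 = 0
Then: 0 + 9 = 9
2) 9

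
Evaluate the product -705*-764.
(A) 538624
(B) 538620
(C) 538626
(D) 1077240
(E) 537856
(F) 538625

-705 * -764 = 538620
B) 538620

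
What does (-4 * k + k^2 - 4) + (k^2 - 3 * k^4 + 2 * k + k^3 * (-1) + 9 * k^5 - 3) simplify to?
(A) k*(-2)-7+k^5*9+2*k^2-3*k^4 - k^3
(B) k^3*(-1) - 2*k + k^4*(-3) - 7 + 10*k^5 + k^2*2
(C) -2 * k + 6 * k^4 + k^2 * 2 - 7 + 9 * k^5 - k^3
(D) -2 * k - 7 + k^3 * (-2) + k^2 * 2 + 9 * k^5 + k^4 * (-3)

Adding the polynomials and combining like terms:
(-4*k + k^2 - 4) + (k^2 - 3*k^4 + 2*k + k^3*(-1) + 9*k^5 - 3)
= k*(-2)-7+k^5*9+2*k^2-3*k^4 - k^3
A) k*(-2)-7+k^5*9+2*k^2-3*k^4 - k^3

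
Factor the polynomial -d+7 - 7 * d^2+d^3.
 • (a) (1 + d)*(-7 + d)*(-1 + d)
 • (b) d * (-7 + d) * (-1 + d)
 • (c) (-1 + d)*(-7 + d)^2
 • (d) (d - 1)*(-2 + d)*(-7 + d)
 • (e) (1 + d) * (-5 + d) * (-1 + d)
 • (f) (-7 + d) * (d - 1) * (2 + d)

We need to factor -d+7 - 7 * d^2+d^3.
The factored form is (1 + d)*(-7 + d)*(-1 + d).
a) (1 + d)*(-7 + d)*(-1 + d)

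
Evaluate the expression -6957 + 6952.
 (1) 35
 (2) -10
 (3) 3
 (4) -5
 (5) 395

-6957 + 6952 = -5
4) -5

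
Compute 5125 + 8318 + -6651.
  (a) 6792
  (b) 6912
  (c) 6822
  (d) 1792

First: 5125 + 8318 = 13443
Then: 13443 + -6651 = 6792
a) 6792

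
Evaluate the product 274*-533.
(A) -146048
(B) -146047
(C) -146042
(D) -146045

274 * -533 = -146042
C) -146042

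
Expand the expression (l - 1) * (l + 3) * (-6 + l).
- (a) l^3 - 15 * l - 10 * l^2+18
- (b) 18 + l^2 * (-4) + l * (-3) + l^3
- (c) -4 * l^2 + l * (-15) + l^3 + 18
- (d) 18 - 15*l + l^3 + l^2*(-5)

Expanding (l - 1) * (l + 3) * (-6 + l):
= -4 * l^2 + l * (-15) + l^3 + 18
c) -4 * l^2 + l * (-15) + l^3 + 18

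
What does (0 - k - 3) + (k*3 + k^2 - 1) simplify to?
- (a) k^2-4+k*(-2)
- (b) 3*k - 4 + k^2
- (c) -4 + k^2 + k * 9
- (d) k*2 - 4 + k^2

Adding the polynomials and combining like terms:
(0 - k - 3) + (k*3 + k^2 - 1)
= k*2 - 4 + k^2
d) k*2 - 4 + k^2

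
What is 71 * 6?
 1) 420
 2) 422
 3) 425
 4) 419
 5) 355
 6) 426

71 * 6 = 426
6) 426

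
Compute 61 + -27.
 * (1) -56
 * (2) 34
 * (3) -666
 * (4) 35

61 + -27 = 34
2) 34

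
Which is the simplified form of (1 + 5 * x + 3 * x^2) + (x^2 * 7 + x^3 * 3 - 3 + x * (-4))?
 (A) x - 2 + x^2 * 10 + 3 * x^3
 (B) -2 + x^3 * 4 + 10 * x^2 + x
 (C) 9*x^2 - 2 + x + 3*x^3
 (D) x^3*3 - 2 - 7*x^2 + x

Adding the polynomials and combining like terms:
(1 + 5*x + 3*x^2) + (x^2*7 + x^3*3 - 3 + x*(-4))
= x - 2 + x^2 * 10 + 3 * x^3
A) x - 2 + x^2 * 10 + 3 * x^3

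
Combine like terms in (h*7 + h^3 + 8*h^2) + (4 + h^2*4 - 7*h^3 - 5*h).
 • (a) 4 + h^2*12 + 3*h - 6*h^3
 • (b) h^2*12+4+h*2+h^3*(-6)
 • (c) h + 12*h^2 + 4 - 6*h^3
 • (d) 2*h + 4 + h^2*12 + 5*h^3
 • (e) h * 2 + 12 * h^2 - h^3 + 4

Adding the polynomials and combining like terms:
(h*7 + h^3 + 8*h^2) + (4 + h^2*4 - 7*h^3 - 5*h)
= h^2*12+4+h*2+h^3*(-6)
b) h^2*12+4+h*2+h^3*(-6)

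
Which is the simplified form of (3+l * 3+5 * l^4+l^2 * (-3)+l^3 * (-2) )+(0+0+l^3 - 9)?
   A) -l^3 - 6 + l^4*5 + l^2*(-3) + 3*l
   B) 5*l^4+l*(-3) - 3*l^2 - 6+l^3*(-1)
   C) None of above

Adding the polynomials and combining like terms:
(3 + l*3 + 5*l^4 + l^2*(-3) + l^3*(-2)) + (0 + 0 + l^3 - 9)
= -l^3 - 6 + l^4*5 + l^2*(-3) + 3*l
A) -l^3 - 6 + l^4*5 + l^2*(-3) + 3*l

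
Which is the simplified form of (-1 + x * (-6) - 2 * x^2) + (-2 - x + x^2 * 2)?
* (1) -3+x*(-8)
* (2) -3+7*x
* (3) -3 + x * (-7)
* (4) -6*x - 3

Adding the polynomials and combining like terms:
(-1 + x*(-6) - 2*x^2) + (-2 - x + x^2*2)
= -3 + x * (-7)
3) -3 + x * (-7)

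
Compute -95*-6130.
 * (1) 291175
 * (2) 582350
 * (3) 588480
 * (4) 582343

-95 * -6130 = 582350
2) 582350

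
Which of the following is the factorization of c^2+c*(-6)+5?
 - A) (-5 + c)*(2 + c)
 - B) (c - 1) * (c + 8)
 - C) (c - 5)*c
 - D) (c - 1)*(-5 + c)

We need to factor c^2+c*(-6)+5.
The factored form is (c - 1)*(-5 + c).
D) (c - 1)*(-5 + c)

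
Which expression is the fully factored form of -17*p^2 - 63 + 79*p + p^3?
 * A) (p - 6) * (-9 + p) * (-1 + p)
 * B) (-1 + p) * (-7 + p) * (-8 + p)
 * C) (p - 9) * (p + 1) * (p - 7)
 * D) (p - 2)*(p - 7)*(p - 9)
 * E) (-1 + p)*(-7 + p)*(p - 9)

We need to factor -17*p^2 - 63 + 79*p + p^3.
The factored form is (-1 + p)*(-7 + p)*(p - 9).
E) (-1 + p)*(-7 + p)*(p - 9)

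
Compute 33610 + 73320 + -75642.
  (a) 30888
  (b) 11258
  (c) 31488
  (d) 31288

First: 33610 + 73320 = 106930
Then: 106930 + -75642 = 31288
d) 31288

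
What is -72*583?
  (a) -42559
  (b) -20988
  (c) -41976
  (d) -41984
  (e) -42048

-72 * 583 = -41976
c) -41976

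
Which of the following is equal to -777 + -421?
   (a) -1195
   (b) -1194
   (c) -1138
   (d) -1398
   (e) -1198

-777 + -421 = -1198
e) -1198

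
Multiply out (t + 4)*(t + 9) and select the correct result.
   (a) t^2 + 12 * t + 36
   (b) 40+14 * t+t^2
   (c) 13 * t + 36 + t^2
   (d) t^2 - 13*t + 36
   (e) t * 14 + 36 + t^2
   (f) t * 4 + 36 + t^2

Expanding (t + 4)*(t + 9):
= 13 * t + 36 + t^2
c) 13 * t + 36 + t^2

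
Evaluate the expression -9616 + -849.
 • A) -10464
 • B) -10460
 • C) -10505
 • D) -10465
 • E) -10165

-9616 + -849 = -10465
D) -10465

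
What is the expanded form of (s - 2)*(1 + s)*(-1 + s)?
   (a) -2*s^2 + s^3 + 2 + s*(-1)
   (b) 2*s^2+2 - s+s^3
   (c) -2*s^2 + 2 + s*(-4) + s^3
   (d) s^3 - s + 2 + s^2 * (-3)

Expanding (s - 2)*(1 + s)*(-1 + s):
= -2*s^2 + s^3 + 2 + s*(-1)
a) -2*s^2 + s^3 + 2 + s*(-1)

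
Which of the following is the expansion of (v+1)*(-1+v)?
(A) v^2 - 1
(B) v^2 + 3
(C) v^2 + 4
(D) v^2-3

Expanding (v+1)*(-1+v):
= v^2 - 1
A) v^2 - 1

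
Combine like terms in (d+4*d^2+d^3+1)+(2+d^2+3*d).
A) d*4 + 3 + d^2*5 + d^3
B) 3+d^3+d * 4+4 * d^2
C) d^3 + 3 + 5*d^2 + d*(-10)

Adding the polynomials and combining like terms:
(d + 4*d^2 + d^3 + 1) + (2 + d^2 + 3*d)
= d*4 + 3 + d^2*5 + d^3
A) d*4 + 3 + d^2*5 + d^3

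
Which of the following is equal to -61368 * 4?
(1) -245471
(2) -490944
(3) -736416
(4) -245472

-61368 * 4 = -245472
4) -245472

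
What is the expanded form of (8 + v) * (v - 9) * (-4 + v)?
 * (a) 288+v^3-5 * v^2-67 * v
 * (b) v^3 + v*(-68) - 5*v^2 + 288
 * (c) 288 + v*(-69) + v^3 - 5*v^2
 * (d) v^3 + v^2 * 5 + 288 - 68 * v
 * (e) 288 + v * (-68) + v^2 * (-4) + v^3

Expanding (8 + v) * (v - 9) * (-4 + v):
= v^3 + v*(-68) - 5*v^2 + 288
b) v^3 + v*(-68) - 5*v^2 + 288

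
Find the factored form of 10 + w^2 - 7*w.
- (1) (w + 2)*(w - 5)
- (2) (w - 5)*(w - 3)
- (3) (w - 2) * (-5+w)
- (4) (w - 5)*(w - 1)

We need to factor 10 + w^2 - 7*w.
The factored form is (w - 2) * (-5+w).
3) (w - 2) * (-5+w)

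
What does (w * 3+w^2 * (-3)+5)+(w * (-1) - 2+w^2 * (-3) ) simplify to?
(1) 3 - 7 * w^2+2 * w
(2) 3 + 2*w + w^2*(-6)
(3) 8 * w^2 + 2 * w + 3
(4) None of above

Adding the polynomials and combining like terms:
(w*3 + w^2*(-3) + 5) + (w*(-1) - 2 + w^2*(-3))
= 3 + 2*w + w^2*(-6)
2) 3 + 2*w + w^2*(-6)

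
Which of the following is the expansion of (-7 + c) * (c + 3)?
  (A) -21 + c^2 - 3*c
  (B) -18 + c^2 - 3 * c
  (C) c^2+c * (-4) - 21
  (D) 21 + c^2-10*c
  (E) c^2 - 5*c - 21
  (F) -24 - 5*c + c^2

Expanding (-7 + c) * (c + 3):
= c^2+c * (-4) - 21
C) c^2+c * (-4) - 21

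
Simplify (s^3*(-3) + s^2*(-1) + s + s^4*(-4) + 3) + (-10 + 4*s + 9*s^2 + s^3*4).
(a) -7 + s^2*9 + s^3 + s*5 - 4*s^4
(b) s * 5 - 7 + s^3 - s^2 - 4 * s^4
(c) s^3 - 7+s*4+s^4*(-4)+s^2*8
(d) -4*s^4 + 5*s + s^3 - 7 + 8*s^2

Adding the polynomials and combining like terms:
(s^3*(-3) + s^2*(-1) + s + s^4*(-4) + 3) + (-10 + 4*s + 9*s^2 + s^3*4)
= -4*s^4 + 5*s + s^3 - 7 + 8*s^2
d) -4*s^4 + 5*s + s^3 - 7 + 8*s^2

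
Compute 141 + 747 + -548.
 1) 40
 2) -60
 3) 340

First: 141 + 747 = 888
Then: 888 + -548 = 340
3) 340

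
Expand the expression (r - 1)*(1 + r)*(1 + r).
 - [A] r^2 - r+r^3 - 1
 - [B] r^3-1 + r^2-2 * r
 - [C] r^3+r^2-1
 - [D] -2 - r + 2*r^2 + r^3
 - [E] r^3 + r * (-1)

Expanding (r - 1)*(1 + r)*(1 + r):
= r^2 - r+r^3 - 1
A) r^2 - r+r^3 - 1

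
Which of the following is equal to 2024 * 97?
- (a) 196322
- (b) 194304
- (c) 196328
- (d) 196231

2024 * 97 = 196328
c) 196328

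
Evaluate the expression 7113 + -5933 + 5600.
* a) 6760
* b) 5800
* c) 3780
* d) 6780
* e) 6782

First: 7113 + -5933 = 1180
Then: 1180 + 5600 = 6780
d) 6780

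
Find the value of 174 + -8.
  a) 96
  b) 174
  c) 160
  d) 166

174 + -8 = 166
d) 166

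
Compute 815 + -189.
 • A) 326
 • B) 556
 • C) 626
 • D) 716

815 + -189 = 626
C) 626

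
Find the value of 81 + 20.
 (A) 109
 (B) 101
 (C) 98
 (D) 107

81 + 20 = 101
B) 101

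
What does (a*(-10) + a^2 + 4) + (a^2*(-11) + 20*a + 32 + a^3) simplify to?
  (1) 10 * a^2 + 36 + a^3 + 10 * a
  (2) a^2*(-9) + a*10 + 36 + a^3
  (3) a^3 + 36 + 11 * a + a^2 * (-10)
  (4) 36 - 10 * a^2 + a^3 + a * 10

Adding the polynomials and combining like terms:
(a*(-10) + a^2 + 4) + (a^2*(-11) + 20*a + 32 + a^3)
= 36 - 10 * a^2 + a^3 + a * 10
4) 36 - 10 * a^2 + a^3 + a * 10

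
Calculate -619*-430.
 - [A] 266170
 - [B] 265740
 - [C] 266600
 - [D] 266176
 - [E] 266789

-619 * -430 = 266170
A) 266170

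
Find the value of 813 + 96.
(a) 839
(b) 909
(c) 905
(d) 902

813 + 96 = 909
b) 909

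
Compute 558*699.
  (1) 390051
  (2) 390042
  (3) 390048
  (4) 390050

558 * 699 = 390042
2) 390042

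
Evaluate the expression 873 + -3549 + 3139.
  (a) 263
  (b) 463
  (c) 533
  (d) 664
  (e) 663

First: 873 + -3549 = -2676
Then: -2676 + 3139 = 463
b) 463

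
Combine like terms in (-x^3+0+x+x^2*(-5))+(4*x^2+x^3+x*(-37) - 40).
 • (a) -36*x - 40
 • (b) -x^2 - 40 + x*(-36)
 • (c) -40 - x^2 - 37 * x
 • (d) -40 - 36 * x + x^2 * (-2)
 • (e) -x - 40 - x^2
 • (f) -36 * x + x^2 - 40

Adding the polynomials and combining like terms:
(-x^3 + 0 + x + x^2*(-5)) + (4*x^2 + x^3 + x*(-37) - 40)
= -x^2 - 40 + x*(-36)
b) -x^2 - 40 + x*(-36)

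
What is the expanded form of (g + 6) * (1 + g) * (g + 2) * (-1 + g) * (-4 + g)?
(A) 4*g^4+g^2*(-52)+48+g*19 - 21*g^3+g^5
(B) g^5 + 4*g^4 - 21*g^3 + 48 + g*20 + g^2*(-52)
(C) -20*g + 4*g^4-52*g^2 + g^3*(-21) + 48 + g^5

Expanding (g + 6) * (1 + g) * (g + 2) * (-1 + g) * (-4 + g):
= g^5 + 4*g^4 - 21*g^3 + 48 + g*20 + g^2*(-52)
B) g^5 + 4*g^4 - 21*g^3 + 48 + g*20 + g^2*(-52)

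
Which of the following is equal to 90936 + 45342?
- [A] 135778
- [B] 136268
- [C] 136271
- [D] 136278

90936 + 45342 = 136278
D) 136278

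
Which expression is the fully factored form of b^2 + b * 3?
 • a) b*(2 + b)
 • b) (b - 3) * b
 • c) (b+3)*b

We need to factor b^2 + b * 3.
The factored form is (b+3)*b.
c) (b+3)*b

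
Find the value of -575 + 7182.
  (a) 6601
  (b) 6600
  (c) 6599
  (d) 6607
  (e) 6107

-575 + 7182 = 6607
d) 6607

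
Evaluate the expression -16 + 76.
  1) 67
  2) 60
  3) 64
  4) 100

-16 + 76 = 60
2) 60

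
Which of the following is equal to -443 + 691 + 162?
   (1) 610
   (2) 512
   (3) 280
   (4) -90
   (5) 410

First: -443 + 691 = 248
Then: 248 + 162 = 410
5) 410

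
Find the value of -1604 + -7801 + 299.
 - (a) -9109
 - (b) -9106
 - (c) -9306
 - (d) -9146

First: -1604 + -7801 = -9405
Then: -9405 + 299 = -9106
b) -9106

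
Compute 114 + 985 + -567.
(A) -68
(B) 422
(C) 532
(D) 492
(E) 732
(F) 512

First: 114 + 985 = 1099
Then: 1099 + -567 = 532
C) 532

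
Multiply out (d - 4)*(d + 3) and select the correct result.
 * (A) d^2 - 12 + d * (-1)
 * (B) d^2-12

Expanding (d - 4)*(d + 3):
= d^2 - 12 + d * (-1)
A) d^2 - 12 + d * (-1)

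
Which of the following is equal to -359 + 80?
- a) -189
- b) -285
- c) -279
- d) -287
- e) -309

-359 + 80 = -279
c) -279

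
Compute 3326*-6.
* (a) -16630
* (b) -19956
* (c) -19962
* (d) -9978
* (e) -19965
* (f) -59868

3326 * -6 = -19956
b) -19956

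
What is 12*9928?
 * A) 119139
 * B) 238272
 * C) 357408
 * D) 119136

12 * 9928 = 119136
D) 119136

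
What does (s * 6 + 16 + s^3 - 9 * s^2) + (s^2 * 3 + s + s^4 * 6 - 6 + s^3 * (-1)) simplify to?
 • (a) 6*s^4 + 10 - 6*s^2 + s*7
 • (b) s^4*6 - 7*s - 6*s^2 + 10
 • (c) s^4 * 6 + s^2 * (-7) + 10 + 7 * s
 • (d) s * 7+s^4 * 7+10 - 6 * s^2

Adding the polynomials and combining like terms:
(s*6 + 16 + s^3 - 9*s^2) + (s^2*3 + s + s^4*6 - 6 + s^3*(-1))
= 6*s^4 + 10 - 6*s^2 + s*7
a) 6*s^4 + 10 - 6*s^2 + s*7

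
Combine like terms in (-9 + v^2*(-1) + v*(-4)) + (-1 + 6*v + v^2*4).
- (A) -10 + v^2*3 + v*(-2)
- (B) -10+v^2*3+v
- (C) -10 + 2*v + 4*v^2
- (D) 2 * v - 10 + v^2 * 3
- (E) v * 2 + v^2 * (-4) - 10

Adding the polynomials and combining like terms:
(-9 + v^2*(-1) + v*(-4)) + (-1 + 6*v + v^2*4)
= 2 * v - 10 + v^2 * 3
D) 2 * v - 10 + v^2 * 3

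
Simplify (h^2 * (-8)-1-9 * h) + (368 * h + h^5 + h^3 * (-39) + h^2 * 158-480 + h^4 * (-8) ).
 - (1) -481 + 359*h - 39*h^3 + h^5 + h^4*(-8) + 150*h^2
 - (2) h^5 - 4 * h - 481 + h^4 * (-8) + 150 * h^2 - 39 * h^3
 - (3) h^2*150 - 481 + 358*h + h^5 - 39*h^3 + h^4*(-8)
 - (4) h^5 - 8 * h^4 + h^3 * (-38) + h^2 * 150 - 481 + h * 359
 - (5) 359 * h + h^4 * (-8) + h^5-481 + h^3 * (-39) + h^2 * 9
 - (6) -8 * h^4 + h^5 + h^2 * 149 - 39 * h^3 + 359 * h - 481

Adding the polynomials and combining like terms:
(h^2*(-8) - 1 - 9*h) + (368*h + h^5 + h^3*(-39) + h^2*158 - 480 + h^4*(-8))
= -481 + 359*h - 39*h^3 + h^5 + h^4*(-8) + 150*h^2
1) -481 + 359*h - 39*h^3 + h^5 + h^4*(-8) + 150*h^2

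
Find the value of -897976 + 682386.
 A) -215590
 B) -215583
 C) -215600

-897976 + 682386 = -215590
A) -215590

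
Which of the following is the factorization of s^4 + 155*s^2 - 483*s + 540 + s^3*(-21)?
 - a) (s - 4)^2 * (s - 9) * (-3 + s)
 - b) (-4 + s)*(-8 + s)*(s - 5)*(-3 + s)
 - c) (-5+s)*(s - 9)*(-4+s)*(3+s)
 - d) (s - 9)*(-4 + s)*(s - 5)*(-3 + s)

We need to factor s^4 + 155*s^2 - 483*s + 540 + s^3*(-21).
The factored form is (s - 9)*(-4 + s)*(s - 5)*(-3 + s).
d) (s - 9)*(-4 + s)*(s - 5)*(-3 + s)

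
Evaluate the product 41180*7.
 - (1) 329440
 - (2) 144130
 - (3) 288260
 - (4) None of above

41180 * 7 = 288260
3) 288260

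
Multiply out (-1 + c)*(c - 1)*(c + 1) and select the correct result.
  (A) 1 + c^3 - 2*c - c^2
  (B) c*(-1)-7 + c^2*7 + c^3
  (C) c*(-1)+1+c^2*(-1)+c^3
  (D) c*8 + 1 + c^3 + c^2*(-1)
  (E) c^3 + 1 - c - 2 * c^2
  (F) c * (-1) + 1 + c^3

Expanding (-1 + c)*(c - 1)*(c + 1):
= c*(-1)+1+c^2*(-1)+c^3
C) c*(-1)+1+c^2*(-1)+c^3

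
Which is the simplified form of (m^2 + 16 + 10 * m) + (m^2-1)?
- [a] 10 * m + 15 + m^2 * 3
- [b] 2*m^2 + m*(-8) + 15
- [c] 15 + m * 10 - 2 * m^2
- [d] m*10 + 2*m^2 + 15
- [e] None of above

Adding the polynomials and combining like terms:
(m^2 + 16 + 10*m) + (m^2 - 1)
= m*10 + 2*m^2 + 15
d) m*10 + 2*m^2 + 15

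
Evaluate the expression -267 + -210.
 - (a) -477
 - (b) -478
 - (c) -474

-267 + -210 = -477
a) -477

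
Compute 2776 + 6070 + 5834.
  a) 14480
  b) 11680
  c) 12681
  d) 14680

First: 2776 + 6070 = 8846
Then: 8846 + 5834 = 14680
d) 14680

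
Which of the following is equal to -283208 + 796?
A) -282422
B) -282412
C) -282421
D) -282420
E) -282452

-283208 + 796 = -282412
B) -282412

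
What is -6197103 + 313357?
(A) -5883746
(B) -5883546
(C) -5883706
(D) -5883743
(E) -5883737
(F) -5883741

-6197103 + 313357 = -5883746
A) -5883746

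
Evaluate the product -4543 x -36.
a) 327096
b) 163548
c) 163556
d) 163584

-4543 * -36 = 163548
b) 163548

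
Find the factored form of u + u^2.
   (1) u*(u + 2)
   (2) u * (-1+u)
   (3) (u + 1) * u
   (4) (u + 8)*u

We need to factor u + u^2.
The factored form is (u + 1) * u.
3) (u + 1) * u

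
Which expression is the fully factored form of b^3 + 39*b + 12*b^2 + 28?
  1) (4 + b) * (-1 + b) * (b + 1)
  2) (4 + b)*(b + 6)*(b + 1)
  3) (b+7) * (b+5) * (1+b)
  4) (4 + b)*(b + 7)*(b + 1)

We need to factor b^3 + 39*b + 12*b^2 + 28.
The factored form is (4 + b)*(b + 7)*(b + 1).
4) (4 + b)*(b + 7)*(b + 1)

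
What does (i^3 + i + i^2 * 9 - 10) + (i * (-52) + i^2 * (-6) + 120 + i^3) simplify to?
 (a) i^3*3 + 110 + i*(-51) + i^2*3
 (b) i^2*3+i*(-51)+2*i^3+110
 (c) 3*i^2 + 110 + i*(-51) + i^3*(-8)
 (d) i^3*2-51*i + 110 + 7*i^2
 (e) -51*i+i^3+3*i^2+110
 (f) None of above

Adding the polynomials and combining like terms:
(i^3 + i + i^2*9 - 10) + (i*(-52) + i^2*(-6) + 120 + i^3)
= i^2*3+i*(-51)+2*i^3+110
b) i^2*3+i*(-51)+2*i^3+110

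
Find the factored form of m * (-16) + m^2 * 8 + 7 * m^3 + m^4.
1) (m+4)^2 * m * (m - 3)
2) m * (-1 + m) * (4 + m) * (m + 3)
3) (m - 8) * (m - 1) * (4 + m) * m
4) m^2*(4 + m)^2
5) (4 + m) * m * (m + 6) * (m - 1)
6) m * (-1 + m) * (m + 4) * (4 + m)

We need to factor m * (-16) + m^2 * 8 + 7 * m^3 + m^4.
The factored form is m * (-1 + m) * (m + 4) * (4 + m).
6) m * (-1 + m) * (m + 4) * (4 + m)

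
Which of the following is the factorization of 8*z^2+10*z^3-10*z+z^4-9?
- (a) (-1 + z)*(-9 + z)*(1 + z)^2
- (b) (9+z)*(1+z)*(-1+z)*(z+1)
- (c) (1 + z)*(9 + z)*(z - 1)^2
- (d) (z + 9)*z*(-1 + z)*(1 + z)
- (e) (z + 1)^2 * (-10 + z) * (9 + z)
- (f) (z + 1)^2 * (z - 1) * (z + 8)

We need to factor 8*z^2+10*z^3-10*z+z^4-9.
The factored form is (9+z)*(1+z)*(-1+z)*(z+1).
b) (9+z)*(1+z)*(-1+z)*(z+1)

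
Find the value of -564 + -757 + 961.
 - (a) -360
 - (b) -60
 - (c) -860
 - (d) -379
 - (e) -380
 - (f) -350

First: -564 + -757 = -1321
Then: -1321 + 961 = -360
a) -360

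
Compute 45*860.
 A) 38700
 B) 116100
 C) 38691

45 * 860 = 38700
A) 38700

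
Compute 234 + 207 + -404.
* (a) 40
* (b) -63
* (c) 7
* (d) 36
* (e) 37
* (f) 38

First: 234 + 207 = 441
Then: 441 + -404 = 37
e) 37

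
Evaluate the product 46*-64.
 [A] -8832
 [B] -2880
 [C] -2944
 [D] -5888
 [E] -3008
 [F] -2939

46 * -64 = -2944
C) -2944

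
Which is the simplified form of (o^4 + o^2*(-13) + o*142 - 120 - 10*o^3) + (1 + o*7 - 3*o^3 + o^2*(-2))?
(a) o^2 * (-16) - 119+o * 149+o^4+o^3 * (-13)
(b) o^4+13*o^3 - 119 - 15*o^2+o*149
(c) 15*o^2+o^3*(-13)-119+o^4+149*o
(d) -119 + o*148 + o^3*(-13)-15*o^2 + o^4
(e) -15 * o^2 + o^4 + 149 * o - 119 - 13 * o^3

Adding the polynomials and combining like terms:
(o^4 + o^2*(-13) + o*142 - 120 - 10*o^3) + (1 + o*7 - 3*o^3 + o^2*(-2))
= -15 * o^2 + o^4 + 149 * o - 119 - 13 * o^3
e) -15 * o^2 + o^4 + 149 * o - 119 - 13 * o^3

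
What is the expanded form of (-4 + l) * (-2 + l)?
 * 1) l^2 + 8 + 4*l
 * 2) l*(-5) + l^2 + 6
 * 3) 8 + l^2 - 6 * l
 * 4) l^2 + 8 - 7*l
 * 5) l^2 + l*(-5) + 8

Expanding (-4 + l) * (-2 + l):
= 8 + l^2 - 6 * l
3) 8 + l^2 - 6 * l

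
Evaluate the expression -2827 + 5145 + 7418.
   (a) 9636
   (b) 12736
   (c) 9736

First: -2827 + 5145 = 2318
Then: 2318 + 7418 = 9736
c) 9736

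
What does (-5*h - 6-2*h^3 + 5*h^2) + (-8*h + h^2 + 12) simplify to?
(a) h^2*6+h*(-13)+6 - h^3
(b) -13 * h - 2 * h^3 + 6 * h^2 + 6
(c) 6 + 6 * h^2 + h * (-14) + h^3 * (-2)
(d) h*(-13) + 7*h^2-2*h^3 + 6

Adding the polynomials and combining like terms:
(-5*h - 6 - 2*h^3 + 5*h^2) + (-8*h + h^2 + 12)
= -13 * h - 2 * h^3 + 6 * h^2 + 6
b) -13 * h - 2 * h^3 + 6 * h^2 + 6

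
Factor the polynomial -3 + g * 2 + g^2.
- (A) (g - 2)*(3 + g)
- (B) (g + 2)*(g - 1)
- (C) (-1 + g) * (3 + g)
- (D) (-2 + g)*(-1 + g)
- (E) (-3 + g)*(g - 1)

We need to factor -3 + g * 2 + g^2.
The factored form is (-1 + g) * (3 + g).
C) (-1 + g) * (3 + g)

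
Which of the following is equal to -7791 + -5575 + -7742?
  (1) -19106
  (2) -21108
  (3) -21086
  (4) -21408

First: -7791 + -5575 = -13366
Then: -13366 + -7742 = -21108
2) -21108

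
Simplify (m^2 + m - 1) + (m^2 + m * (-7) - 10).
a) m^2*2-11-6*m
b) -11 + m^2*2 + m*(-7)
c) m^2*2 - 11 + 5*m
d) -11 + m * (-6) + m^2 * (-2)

Adding the polynomials and combining like terms:
(m^2 + m - 1) + (m^2 + m*(-7) - 10)
= m^2*2-11-6*m
a) m^2*2-11-6*m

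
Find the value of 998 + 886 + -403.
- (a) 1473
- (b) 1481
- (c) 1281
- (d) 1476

First: 998 + 886 = 1884
Then: 1884 + -403 = 1481
b) 1481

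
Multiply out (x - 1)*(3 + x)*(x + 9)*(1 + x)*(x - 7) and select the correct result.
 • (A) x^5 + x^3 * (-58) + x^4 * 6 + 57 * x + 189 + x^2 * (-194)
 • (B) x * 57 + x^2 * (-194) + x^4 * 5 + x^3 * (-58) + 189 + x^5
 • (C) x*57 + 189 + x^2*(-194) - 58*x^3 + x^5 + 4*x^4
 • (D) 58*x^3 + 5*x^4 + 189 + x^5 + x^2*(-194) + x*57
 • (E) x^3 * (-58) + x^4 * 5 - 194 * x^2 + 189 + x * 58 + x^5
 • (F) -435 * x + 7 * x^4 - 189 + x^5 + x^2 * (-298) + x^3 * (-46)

Expanding (x - 1)*(3 + x)*(x + 9)*(1 + x)*(x - 7):
= x * 57 + x^2 * (-194) + x^4 * 5 + x^3 * (-58) + 189 + x^5
B) x * 57 + x^2 * (-194) + x^4 * 5 + x^3 * (-58) + 189 + x^5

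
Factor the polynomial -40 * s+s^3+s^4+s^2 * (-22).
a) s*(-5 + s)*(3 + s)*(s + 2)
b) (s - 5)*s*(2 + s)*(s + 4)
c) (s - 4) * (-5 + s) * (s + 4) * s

We need to factor -40 * s+s^3+s^4+s^2 * (-22).
The factored form is (s - 5)*s*(2 + s)*(s + 4).
b) (s - 5)*s*(2 + s)*(s + 4)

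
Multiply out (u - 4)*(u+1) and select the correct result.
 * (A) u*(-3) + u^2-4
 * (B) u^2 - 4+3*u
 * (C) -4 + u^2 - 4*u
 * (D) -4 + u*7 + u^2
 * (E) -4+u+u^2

Expanding (u - 4)*(u+1):
= u*(-3) + u^2-4
A) u*(-3) + u^2-4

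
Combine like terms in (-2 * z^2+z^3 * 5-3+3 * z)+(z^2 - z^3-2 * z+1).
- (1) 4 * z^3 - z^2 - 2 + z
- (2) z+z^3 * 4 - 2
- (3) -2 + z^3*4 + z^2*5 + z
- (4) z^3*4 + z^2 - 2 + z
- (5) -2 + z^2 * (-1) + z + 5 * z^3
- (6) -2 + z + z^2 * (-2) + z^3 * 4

Adding the polynomials and combining like terms:
(-2*z^2 + z^3*5 - 3 + 3*z) + (z^2 - z^3 - 2*z + 1)
= 4 * z^3 - z^2 - 2 + z
1) 4 * z^3 - z^2 - 2 + z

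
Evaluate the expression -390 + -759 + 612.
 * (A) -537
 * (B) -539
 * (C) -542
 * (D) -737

First: -390 + -759 = -1149
Then: -1149 + 612 = -537
A) -537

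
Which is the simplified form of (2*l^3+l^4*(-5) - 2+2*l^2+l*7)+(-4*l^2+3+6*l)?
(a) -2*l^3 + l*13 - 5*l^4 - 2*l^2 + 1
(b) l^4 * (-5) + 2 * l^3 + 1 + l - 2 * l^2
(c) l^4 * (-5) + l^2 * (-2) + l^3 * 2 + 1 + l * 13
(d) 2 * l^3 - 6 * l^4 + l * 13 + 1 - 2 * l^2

Adding the polynomials and combining like terms:
(2*l^3 + l^4*(-5) - 2 + 2*l^2 + l*7) + (-4*l^2 + 3 + 6*l)
= l^4 * (-5) + l^2 * (-2) + l^3 * 2 + 1 + l * 13
c) l^4 * (-5) + l^2 * (-2) + l^3 * 2 + 1 + l * 13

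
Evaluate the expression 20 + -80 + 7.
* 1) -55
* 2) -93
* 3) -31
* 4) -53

First: 20 + -80 = -60
Then: -60 + 7 = -53
4) -53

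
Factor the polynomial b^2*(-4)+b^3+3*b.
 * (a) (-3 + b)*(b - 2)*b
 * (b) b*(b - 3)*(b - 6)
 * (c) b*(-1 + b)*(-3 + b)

We need to factor b^2*(-4)+b^3+3*b.
The factored form is b*(-1 + b)*(-3 + b).
c) b*(-1 + b)*(-3 + b)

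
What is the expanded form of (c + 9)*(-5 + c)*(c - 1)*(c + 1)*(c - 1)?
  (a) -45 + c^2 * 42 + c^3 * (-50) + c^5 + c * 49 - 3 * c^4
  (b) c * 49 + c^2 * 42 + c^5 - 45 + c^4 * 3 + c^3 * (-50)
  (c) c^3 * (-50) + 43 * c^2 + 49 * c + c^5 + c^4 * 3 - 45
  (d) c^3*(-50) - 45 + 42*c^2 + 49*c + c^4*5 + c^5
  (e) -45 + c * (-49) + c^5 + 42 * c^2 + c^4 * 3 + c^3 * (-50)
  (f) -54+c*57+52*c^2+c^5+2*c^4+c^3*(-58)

Expanding (c + 9)*(-5 + c)*(c - 1)*(c + 1)*(c - 1):
= c * 49 + c^2 * 42 + c^5 - 45 + c^4 * 3 + c^3 * (-50)
b) c * 49 + c^2 * 42 + c^5 - 45 + c^4 * 3 + c^3 * (-50)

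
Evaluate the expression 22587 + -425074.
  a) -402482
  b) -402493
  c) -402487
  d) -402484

22587 + -425074 = -402487
c) -402487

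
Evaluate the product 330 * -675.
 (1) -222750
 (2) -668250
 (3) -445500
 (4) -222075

330 * -675 = -222750
1) -222750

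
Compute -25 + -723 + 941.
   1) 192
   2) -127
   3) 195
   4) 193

First: -25 + -723 = -748
Then: -748 + 941 = 193
4) 193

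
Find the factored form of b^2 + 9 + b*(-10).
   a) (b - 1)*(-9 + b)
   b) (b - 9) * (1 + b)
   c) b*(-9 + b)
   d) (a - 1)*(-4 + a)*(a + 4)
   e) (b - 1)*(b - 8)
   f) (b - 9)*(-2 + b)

We need to factor b^2 + 9 + b*(-10).
The factored form is (b - 1)*(-9 + b).
a) (b - 1)*(-9 + b)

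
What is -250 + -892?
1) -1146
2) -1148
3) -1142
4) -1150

-250 + -892 = -1142
3) -1142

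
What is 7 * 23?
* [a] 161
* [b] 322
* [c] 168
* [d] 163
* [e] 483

7 * 23 = 161
a) 161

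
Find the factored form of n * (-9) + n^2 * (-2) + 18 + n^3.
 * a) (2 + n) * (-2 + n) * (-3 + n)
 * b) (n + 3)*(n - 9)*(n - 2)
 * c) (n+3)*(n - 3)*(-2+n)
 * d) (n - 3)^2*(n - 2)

We need to factor n * (-9) + n^2 * (-2) + 18 + n^3.
The factored form is (n+3)*(n - 3)*(-2+n).
c) (n+3)*(n - 3)*(-2+n)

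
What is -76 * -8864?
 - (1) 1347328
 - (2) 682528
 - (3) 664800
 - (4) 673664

-76 * -8864 = 673664
4) 673664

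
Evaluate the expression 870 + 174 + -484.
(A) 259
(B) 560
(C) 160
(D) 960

First: 870 + 174 = 1044
Then: 1044 + -484 = 560
B) 560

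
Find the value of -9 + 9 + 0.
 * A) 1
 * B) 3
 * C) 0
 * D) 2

First: -9 + 9 = 0
Then: 0 + 0 = 0
C) 0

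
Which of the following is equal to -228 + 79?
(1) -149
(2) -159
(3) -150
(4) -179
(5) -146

-228 + 79 = -149
1) -149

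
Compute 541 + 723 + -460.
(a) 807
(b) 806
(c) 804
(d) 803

First: 541 + 723 = 1264
Then: 1264 + -460 = 804
c) 804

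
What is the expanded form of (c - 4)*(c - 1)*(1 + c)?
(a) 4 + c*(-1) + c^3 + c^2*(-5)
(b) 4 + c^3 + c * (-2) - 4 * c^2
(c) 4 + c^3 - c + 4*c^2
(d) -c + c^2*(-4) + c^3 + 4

Expanding (c - 4)*(c - 1)*(1 + c):
= -c + c^2*(-4) + c^3 + 4
d) -c + c^2*(-4) + c^3 + 4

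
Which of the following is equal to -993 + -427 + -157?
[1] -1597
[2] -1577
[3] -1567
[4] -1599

First: -993 + -427 = -1420
Then: -1420 + -157 = -1577
2) -1577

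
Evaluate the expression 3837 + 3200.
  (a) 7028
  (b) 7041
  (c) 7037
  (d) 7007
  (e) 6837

3837 + 3200 = 7037
c) 7037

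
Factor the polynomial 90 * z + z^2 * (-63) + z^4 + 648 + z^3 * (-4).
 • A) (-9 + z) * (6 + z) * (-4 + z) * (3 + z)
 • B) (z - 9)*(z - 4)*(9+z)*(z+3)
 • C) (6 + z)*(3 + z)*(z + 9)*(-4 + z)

We need to factor 90 * z + z^2 * (-63) + z^4 + 648 + z^3 * (-4).
The factored form is (-9 + z) * (6 + z) * (-4 + z) * (3 + z).
A) (-9 + z) * (6 + z) * (-4 + z) * (3 + z)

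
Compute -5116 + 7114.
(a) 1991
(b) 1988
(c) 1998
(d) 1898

-5116 + 7114 = 1998
c) 1998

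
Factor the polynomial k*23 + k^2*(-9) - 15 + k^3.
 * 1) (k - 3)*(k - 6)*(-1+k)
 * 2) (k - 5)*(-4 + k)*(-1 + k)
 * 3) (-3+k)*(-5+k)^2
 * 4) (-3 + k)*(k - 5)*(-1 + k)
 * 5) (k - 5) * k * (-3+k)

We need to factor k*23 + k^2*(-9) - 15 + k^3.
The factored form is (-3 + k)*(k - 5)*(-1 + k).
4) (-3 + k)*(k - 5)*(-1 + k)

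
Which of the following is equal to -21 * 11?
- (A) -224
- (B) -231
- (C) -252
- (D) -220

-21 * 11 = -231
B) -231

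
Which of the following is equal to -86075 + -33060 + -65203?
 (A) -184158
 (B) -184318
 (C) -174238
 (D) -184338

First: -86075 + -33060 = -119135
Then: -119135 + -65203 = -184338
D) -184338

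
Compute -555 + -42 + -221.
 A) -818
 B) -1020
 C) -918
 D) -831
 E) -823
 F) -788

First: -555 + -42 = -597
Then: -597 + -221 = -818
A) -818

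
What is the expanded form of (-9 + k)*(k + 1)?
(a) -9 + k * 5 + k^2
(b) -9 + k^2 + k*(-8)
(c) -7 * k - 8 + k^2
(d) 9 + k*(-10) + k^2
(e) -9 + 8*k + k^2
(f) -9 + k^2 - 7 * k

Expanding (-9 + k)*(k + 1):
= -9 + k^2 + k*(-8)
b) -9 + k^2 + k*(-8)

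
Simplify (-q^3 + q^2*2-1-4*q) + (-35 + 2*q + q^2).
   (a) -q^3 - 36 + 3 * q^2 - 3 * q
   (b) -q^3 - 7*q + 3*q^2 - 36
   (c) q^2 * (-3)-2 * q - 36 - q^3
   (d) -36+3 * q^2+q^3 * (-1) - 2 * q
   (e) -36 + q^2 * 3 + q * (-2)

Adding the polynomials and combining like terms:
(-q^3 + q^2*2 - 1 - 4*q) + (-35 + 2*q + q^2)
= -36+3 * q^2+q^3 * (-1) - 2 * q
d) -36+3 * q^2+q^3 * (-1) - 2 * q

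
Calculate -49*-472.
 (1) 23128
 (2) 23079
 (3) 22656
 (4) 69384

-49 * -472 = 23128
1) 23128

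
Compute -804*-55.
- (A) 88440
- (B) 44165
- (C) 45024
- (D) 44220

-804 * -55 = 44220
D) 44220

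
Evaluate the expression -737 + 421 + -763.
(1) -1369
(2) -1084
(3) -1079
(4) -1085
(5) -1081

First: -737 + 421 = -316
Then: -316 + -763 = -1079
3) -1079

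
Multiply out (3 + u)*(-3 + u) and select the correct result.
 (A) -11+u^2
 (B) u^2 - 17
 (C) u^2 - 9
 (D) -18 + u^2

Expanding (3 + u)*(-3 + u):
= u^2 - 9
C) u^2 - 9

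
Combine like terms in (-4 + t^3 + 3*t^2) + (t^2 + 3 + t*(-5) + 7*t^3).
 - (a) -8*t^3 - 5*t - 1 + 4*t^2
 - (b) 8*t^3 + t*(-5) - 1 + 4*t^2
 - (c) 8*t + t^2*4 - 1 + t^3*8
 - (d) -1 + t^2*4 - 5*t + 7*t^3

Adding the polynomials and combining like terms:
(-4 + t^3 + 3*t^2) + (t^2 + 3 + t*(-5) + 7*t^3)
= 8*t^3 + t*(-5) - 1 + 4*t^2
b) 8*t^3 + t*(-5) - 1 + 4*t^2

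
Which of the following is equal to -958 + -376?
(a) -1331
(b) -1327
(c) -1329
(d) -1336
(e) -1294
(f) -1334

-958 + -376 = -1334
f) -1334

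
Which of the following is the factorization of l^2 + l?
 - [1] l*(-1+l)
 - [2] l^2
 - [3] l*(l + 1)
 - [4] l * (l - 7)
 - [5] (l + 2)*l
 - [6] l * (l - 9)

We need to factor l^2 + l.
The factored form is l*(l + 1).
3) l*(l + 1)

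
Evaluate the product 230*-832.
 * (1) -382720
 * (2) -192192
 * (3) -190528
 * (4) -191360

230 * -832 = -191360
4) -191360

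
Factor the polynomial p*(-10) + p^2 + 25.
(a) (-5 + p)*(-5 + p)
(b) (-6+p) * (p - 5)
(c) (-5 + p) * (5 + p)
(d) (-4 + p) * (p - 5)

We need to factor p*(-10) + p^2 + 25.
The factored form is (-5 + p)*(-5 + p).
a) (-5 + p)*(-5 + p)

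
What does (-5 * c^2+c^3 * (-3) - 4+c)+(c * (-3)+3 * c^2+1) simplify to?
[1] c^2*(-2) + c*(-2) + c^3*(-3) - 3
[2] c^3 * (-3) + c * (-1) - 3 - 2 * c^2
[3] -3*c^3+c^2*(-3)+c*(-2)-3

Adding the polynomials and combining like terms:
(-5*c^2 + c^3*(-3) - 4 + c) + (c*(-3) + 3*c^2 + 1)
= c^2*(-2) + c*(-2) + c^3*(-3) - 3
1) c^2*(-2) + c*(-2) + c^3*(-3) - 3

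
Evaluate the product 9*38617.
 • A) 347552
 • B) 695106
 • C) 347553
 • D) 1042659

9 * 38617 = 347553
C) 347553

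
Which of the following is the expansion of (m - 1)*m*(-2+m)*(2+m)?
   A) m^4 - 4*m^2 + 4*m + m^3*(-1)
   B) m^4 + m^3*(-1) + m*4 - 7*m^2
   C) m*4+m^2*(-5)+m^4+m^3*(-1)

Expanding (m - 1)*m*(-2+m)*(2+m):
= m^4 - 4*m^2 + 4*m + m^3*(-1)
A) m^4 - 4*m^2 + 4*m + m^3*(-1)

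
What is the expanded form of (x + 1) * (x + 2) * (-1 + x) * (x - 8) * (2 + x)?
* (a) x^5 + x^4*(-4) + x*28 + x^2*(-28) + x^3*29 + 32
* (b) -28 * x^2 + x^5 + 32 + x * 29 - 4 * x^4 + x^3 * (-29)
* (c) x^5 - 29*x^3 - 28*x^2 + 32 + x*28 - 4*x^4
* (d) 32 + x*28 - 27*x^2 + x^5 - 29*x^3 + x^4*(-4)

Expanding (x + 1) * (x + 2) * (-1 + x) * (x - 8) * (2 + x):
= x^5 - 29*x^3 - 28*x^2 + 32 + x*28 - 4*x^4
c) x^5 - 29*x^3 - 28*x^2 + 32 + x*28 - 4*x^4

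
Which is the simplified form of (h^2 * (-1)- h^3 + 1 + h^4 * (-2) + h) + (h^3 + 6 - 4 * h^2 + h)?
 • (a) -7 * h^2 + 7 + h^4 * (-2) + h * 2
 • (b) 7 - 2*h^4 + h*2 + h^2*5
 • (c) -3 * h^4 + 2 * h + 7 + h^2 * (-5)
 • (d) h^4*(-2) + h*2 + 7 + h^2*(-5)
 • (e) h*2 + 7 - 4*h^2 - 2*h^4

Adding the polynomials and combining like terms:
(h^2*(-1) - h^3 + 1 + h^4*(-2) + h) + (h^3 + 6 - 4*h^2 + h)
= h^4*(-2) + h*2 + 7 + h^2*(-5)
d) h^4*(-2) + h*2 + 7 + h^2*(-5)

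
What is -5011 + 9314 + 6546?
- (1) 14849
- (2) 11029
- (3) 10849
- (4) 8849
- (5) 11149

First: -5011 + 9314 = 4303
Then: 4303 + 6546 = 10849
3) 10849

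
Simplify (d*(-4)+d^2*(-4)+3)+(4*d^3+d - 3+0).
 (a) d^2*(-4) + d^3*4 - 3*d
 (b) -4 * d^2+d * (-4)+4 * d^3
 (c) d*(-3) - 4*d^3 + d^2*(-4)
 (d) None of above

Adding the polynomials and combining like terms:
(d*(-4) + d^2*(-4) + 3) + (4*d^3 + d - 3 + 0)
= d^2*(-4) + d^3*4 - 3*d
a) d^2*(-4) + d^3*4 - 3*d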